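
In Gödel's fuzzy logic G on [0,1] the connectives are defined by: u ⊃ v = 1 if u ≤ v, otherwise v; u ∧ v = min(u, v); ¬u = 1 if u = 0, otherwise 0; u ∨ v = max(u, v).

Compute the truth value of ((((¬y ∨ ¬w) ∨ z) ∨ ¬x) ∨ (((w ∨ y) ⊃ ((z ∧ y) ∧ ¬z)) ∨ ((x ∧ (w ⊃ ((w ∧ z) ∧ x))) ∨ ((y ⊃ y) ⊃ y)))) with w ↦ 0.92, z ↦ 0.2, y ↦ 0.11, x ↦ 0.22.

0.20

¬y: Gödel ¬ of 0.11 = 0 (operand ≠ 0)
¬w: Gödel ¬ of 0.92 = 0 (operand ≠ 0)
(¬y ∨ ¬w) = max(0, 0) = 0
((¬y ∨ ¬w) ∨ z) = max(0, 0.2) = 0.2
¬x: Gödel ¬ of 0.22 = 0 (operand ≠ 0)
(((¬y ∨ ¬w) ∨ z) ∨ ¬x) = max(0.2, 0) = 0.2
(w ∨ y) = max(0.92, 0.11) = 0.92
(z ∧ y) = min(0.2, 0.11) = 0.11
¬z: Gödel ¬ of 0.2 = 0 (operand ≠ 0)
((z ∧ y) ∧ ¬z) = min(0.11, 0) = 0
((w ∨ y) ⊃ ((z ∧ y) ∧ ¬z)): 0.92 > 0, so result = 0
(w ∧ z) = min(0.92, 0.2) = 0.2
((w ∧ z) ∧ x) = min(0.2, 0.22) = 0.2
(w ⊃ ((w ∧ z) ∧ x)): 0.92 > 0.2, so result = 0.2
(x ∧ (w ⊃ ((w ∧ z) ∧ x))) = min(0.22, 0.2) = 0.2
(y ⊃ y): 0.11 ≤ 0.11, so result = 1
((y ⊃ y) ⊃ y): 1 > 0.11, so result = 0.11
((x ∧ (w ⊃ ((w ∧ z) ∧ x))) ∨ ((y ⊃ y) ⊃ y)) = max(0.2, 0.11) = 0.2
(((w ∨ y) ⊃ ((z ∧ y) ∧ ¬z)) ∨ ((x ∧ (w ⊃ ((w ∧ z) ∧ x))) ∨ ((y ⊃ y) ⊃ y))) = max(0, 0.2) = 0.2
((((¬y ∨ ¬w) ∨ z) ∨ ¬x) ∨ (((w ∨ y) ⊃ ((z ∧ y) ∧ ¬z)) ∨ ((x ∧ (w ⊃ ((w ∧ z) ∧ x))) ∨ ((y ⊃ y) ⊃ y)))) = max(0.2, 0.2) = 0.2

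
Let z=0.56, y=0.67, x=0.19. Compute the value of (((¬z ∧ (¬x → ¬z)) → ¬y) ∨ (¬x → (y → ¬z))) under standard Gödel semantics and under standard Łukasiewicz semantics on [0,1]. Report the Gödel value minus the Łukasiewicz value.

0.04

Gödel evaluation:
  ¬z: Gödel ¬ of 0.56 = 0 (operand ≠ 0)
  ¬x: Gödel ¬ of 0.19 = 0 (operand ≠ 0)
  ¬z: Gödel ¬ of 0.56 = 0 (operand ≠ 0)
  (¬x → ¬z): 0 ≤ 0, so result = 1
  (¬z ∧ (¬x → ¬z)) = min(0, 1) = 0
  ¬y: Gödel ¬ of 0.67 = 0 (operand ≠ 0)
  ((¬z ∧ (¬x → ¬z)) → ¬y): 0 ≤ 0, so result = 1
  ¬x: Gödel ¬ of 0.19 = 0 (operand ≠ 0)
  ¬z: Gödel ¬ of 0.56 = 0 (operand ≠ 0)
  (y → ¬z): 0.67 > 0, so result = 0
  (¬x → (y → ¬z)): 0 ≤ 0, so result = 1
  (((¬z ∧ (¬x → ¬z)) → ¬y) ∨ (¬x → (y → ¬z))) = max(1, 1) = 1
  Gödel value = 1
Łukasiewicz evaluation:
  ¬z: Łukasiewicz ¬ gives 1 − 0.56 = 0.44
  ¬x: Łukasiewicz ¬ gives 1 − 0.19 = 0.81
  ¬z: Łukasiewicz ¬ gives 1 − 0.56 = 0.44
  (¬x → ¬z): min(1, 1 − 0.81 + 0.44) = 0.63
  (¬z ∧ (¬x → ¬z)) = min(0.44, 0.63) = 0.44
  ¬y: Łukasiewicz ¬ gives 1 − 0.67 = 0.33
  ((¬z ∧ (¬x → ¬z)) → ¬y): min(1, 1 − 0.44 + 0.33) = 0.89
  ¬x: Łukasiewicz ¬ gives 1 − 0.19 = 0.81
  ¬z: Łukasiewicz ¬ gives 1 − 0.56 = 0.44
  (y → ¬z): min(1, 1 − 0.67 + 0.44) = 0.77
  (¬x → (y → ¬z)): min(1, 1 − 0.81 + 0.77) = 0.96
  (((¬z ∧ (¬x → ¬z)) → ¬y) ∨ (¬x → (y → ¬z))) = max(0.89, 0.96) = 0.96
  Łukasiewicz value = 0.96
Difference: 1 − 0.96 = 0.04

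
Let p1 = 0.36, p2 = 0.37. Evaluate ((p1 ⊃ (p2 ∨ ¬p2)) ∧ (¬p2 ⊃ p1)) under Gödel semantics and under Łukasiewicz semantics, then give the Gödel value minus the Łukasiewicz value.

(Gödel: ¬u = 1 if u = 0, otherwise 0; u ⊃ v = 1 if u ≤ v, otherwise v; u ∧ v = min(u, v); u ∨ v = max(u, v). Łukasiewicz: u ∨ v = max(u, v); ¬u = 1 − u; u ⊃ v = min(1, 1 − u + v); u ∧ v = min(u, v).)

Gödel evaluation:
  ¬p2: Gödel ¬ of 0.37 = 0 (operand ≠ 0)
  (p2 ∨ ¬p2) = max(0.37, 0) = 0.37
  (p1 ⊃ (p2 ∨ ¬p2)): 0.36 ≤ 0.37, so result = 1
  ¬p2: Gödel ¬ of 0.37 = 0 (operand ≠ 0)
  (¬p2 ⊃ p1): 0 ≤ 0.36, so result = 1
  ((p1 ⊃ (p2 ∨ ¬p2)) ∧ (¬p2 ⊃ p1)) = min(1, 1) = 1
  Gödel value = 1
Łukasiewicz evaluation:
  ¬p2: Łukasiewicz ¬ gives 1 − 0.37 = 0.63
  (p2 ∨ ¬p2) = max(0.37, 0.63) = 0.63
  (p1 ⊃ (p2 ∨ ¬p2)): min(1, 1 − 0.36 + 0.63) = 1
  ¬p2: Łukasiewicz ¬ gives 1 − 0.37 = 0.63
  (¬p2 ⊃ p1): min(1, 1 − 0.63 + 0.36) = 0.73
  ((p1 ⊃ (p2 ∨ ¬p2)) ∧ (¬p2 ⊃ p1)) = min(1, 0.73) = 0.73
  Łukasiewicz value = 0.73
Difference: 1 − 0.73 = 0.27

0.27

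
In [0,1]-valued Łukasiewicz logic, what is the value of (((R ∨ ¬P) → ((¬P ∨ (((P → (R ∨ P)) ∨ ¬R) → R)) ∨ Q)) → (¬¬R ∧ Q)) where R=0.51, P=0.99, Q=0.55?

0.51

¬P: Łukasiewicz ¬ gives 1 − 0.99 = 0.01
(R ∨ ¬P) = max(0.51, 0.01) = 0.51
¬P: Łukasiewicz ¬ gives 1 − 0.99 = 0.01
(R ∨ P) = max(0.51, 0.99) = 0.99
(P → (R ∨ P)): min(1, 1 − 0.99 + 0.99) = 1
¬R: Łukasiewicz ¬ gives 1 − 0.51 = 0.49
((P → (R ∨ P)) ∨ ¬R) = max(1, 0.49) = 1
(((P → (R ∨ P)) ∨ ¬R) → R): min(1, 1 − 1 + 0.51) = 0.51
(¬P ∨ (((P → (R ∨ P)) ∨ ¬R) → R)) = max(0.01, 0.51) = 0.51
((¬P ∨ (((P → (R ∨ P)) ∨ ¬R) → R)) ∨ Q) = max(0.51, 0.55) = 0.55
((R ∨ ¬P) → ((¬P ∨ (((P → (R ∨ P)) ∨ ¬R) → R)) ∨ Q)): min(1, 1 − 0.51 + 0.55) = 1
¬R: Łukasiewicz ¬ gives 1 − 0.51 = 0.49
¬¬R: Łukasiewicz ¬ gives 1 − 0.49 = 0.51
(¬¬R ∧ Q) = min(0.51, 0.55) = 0.51
(((R ∨ ¬P) → ((¬P ∨ (((P → (R ∨ P)) ∨ ¬R) → R)) ∨ Q)) → (¬¬R ∧ Q)): min(1, 1 − 1 + 0.51) = 0.51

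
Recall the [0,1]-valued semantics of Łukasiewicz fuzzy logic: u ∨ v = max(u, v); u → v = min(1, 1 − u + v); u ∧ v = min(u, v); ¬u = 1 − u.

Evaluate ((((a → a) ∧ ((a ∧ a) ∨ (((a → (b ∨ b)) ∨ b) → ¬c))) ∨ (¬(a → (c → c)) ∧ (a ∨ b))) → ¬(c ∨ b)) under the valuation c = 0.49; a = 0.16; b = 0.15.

0.99

(a → a): min(1, 1 − 0.16 + 0.16) = 1
(a ∧ a) = min(0.16, 0.16) = 0.16
(b ∨ b) = max(0.15, 0.15) = 0.15
(a → (b ∨ b)): min(1, 1 − 0.16 + 0.15) = 0.99
((a → (b ∨ b)) ∨ b) = max(0.99, 0.15) = 0.99
¬c: Łukasiewicz ¬ gives 1 − 0.49 = 0.51
(((a → (b ∨ b)) ∨ b) → ¬c): min(1, 1 − 0.99 + 0.51) = 0.52
((a ∧ a) ∨ (((a → (b ∨ b)) ∨ b) → ¬c)) = max(0.16, 0.52) = 0.52
((a → a) ∧ ((a ∧ a) ∨ (((a → (b ∨ b)) ∨ b) → ¬c))) = min(1, 0.52) = 0.52
(c → c): min(1, 1 − 0.49 + 0.49) = 1
(a → (c → c)): min(1, 1 − 0.16 + 1) = 1
¬(a → (c → c)): Łukasiewicz ¬ gives 1 − 1 = 0
(a ∨ b) = max(0.16, 0.15) = 0.16
(¬(a → (c → c)) ∧ (a ∨ b)) = min(0, 0.16) = 0
(((a → a) ∧ ((a ∧ a) ∨ (((a → (b ∨ b)) ∨ b) → ¬c))) ∨ (¬(a → (c → c)) ∧ (a ∨ b))) = max(0.52, 0) = 0.52
(c ∨ b) = max(0.49, 0.15) = 0.49
¬(c ∨ b): Łukasiewicz ¬ gives 1 − 0.49 = 0.51
((((a → a) ∧ ((a ∧ a) ∨ (((a → (b ∨ b)) ∨ b) → ¬c))) ∨ (¬(a → (c → c)) ∧ (a ∨ b))) → ¬(c ∨ b)): min(1, 1 − 0.52 + 0.51) = 0.99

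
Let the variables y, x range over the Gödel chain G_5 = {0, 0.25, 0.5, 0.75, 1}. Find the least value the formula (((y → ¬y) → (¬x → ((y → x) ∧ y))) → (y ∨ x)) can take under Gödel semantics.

The minimum is attained at y = 0, x = 0.25:
  ¬y: Gödel ¬ of 0 = 1 (operand is 0)
  (y → ¬y): 0 ≤ 1, so result = 1
  ¬x: Gödel ¬ of 0.25 = 0 (operand ≠ 0)
  (y → x): 0 ≤ 0.25, so result = 1
  ((y → x) ∧ y) = min(1, 0) = 0
  (¬x → ((y → x) ∧ y)): 0 ≤ 0, so result = 1
  ((y → ¬y) → (¬x → ((y → x) ∧ y))): 1 ≤ 1, so result = 1
  (y ∨ x) = max(0, 0.25) = 0.25
  (((y → ¬y) → (¬x → ((y → x) ∧ y))) → (y ∨ x)): 1 > 0.25, so result = 0.25
Checking all 25 assignments confirms none give a value below 0.25.

0.25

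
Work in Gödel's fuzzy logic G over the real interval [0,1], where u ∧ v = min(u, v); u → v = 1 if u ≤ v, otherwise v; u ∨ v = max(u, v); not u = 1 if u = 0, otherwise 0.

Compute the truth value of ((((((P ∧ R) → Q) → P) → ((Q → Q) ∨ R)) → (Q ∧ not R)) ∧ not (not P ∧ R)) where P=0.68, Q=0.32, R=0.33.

(P ∧ R) = min(0.68, 0.33) = 0.33
((P ∧ R) → Q): 0.33 > 0.32, so result = 0.32
(((P ∧ R) → Q) → P): 0.32 ≤ 0.68, so result = 1
(Q → Q): 0.32 ≤ 0.32, so result = 1
((Q → Q) ∨ R) = max(1, 0.33) = 1
((((P ∧ R) → Q) → P) → ((Q → Q) ∨ R)): 1 ≤ 1, so result = 1
not R: Gödel ¬ of 0.33 = 0 (operand ≠ 0)
(Q ∧ not R) = min(0.32, 0) = 0
(((((P ∧ R) → Q) → P) → ((Q → Q) ∨ R)) → (Q ∧ not R)): 1 > 0, so result = 0
not P: Gödel ¬ of 0.68 = 0 (operand ≠ 0)
(not P ∧ R) = min(0, 0.33) = 0
not (not P ∧ R): Gödel ¬ of 0 = 1 (operand is 0)
((((((P ∧ R) → Q) → P) → ((Q → Q) ∨ R)) → (Q ∧ not R)) ∧ not (not P ∧ R)) = min(0, 1) = 0

0.00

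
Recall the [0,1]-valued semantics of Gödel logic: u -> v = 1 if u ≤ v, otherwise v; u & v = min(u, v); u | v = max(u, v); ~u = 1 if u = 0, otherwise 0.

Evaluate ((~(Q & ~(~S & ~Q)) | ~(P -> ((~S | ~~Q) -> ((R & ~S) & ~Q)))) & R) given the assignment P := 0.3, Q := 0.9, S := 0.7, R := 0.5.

0.50

~S: Gödel ¬ of 0.7 = 0 (operand ≠ 0)
~Q: Gödel ¬ of 0.9 = 0 (operand ≠ 0)
(~S & ~Q) = min(0, 0) = 0
~(~S & ~Q): Gödel ¬ of 0 = 1 (operand is 0)
(Q & ~(~S & ~Q)) = min(0.9, 1) = 0.9
~(Q & ~(~S & ~Q)): Gödel ¬ of 0.9 = 0 (operand ≠ 0)
~S: Gödel ¬ of 0.7 = 0 (operand ≠ 0)
~Q: Gödel ¬ of 0.9 = 0 (operand ≠ 0)
~~Q: Gödel ¬ of 0 = 1 (operand is 0)
(~S | ~~Q) = max(0, 1) = 1
~S: Gödel ¬ of 0.7 = 0 (operand ≠ 0)
(R & ~S) = min(0.5, 0) = 0
~Q: Gödel ¬ of 0.9 = 0 (operand ≠ 0)
((R & ~S) & ~Q) = min(0, 0) = 0
((~S | ~~Q) -> ((R & ~S) & ~Q)): 1 > 0, so result = 0
(P -> ((~S | ~~Q) -> ((R & ~S) & ~Q))): 0.3 > 0, so result = 0
~(P -> ((~S | ~~Q) -> ((R & ~S) & ~Q))): Gödel ¬ of 0 = 1 (operand is 0)
(~(Q & ~(~S & ~Q)) | ~(P -> ((~S | ~~Q) -> ((R & ~S) & ~Q)))) = max(0, 1) = 1
((~(Q & ~(~S & ~Q)) | ~(P -> ((~S | ~~Q) -> ((R & ~S) & ~Q)))) & R) = min(1, 0.5) = 0.5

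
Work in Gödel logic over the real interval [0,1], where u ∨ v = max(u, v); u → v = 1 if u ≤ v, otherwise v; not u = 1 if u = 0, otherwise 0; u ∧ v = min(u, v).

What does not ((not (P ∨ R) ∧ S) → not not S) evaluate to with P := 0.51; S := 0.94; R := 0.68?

0.00

(P ∨ R) = max(0.51, 0.68) = 0.68
not (P ∨ R): Gödel ¬ of 0.68 = 0 (operand ≠ 0)
(not (P ∨ R) ∧ S) = min(0, 0.94) = 0
not S: Gödel ¬ of 0.94 = 0 (operand ≠ 0)
not not S: Gödel ¬ of 0 = 1 (operand is 0)
((not (P ∨ R) ∧ S) → not not S): 0 ≤ 1, so result = 1
not ((not (P ∨ R) ∧ S) → not not S): Gödel ¬ of 1 = 0 (operand ≠ 0)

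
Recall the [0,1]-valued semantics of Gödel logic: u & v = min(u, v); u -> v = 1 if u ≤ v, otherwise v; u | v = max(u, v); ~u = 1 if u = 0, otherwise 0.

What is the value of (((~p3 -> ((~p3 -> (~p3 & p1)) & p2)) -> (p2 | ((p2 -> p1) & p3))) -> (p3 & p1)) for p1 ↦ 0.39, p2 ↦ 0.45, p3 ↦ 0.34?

~p3: Gödel ¬ of 0.34 = 0 (operand ≠ 0)
~p3: Gödel ¬ of 0.34 = 0 (operand ≠ 0)
~p3: Gödel ¬ of 0.34 = 0 (operand ≠ 0)
(~p3 & p1) = min(0, 0.39) = 0
(~p3 -> (~p3 & p1)): 0 ≤ 0, so result = 1
((~p3 -> (~p3 & p1)) & p2) = min(1, 0.45) = 0.45
(~p3 -> ((~p3 -> (~p3 & p1)) & p2)): 0 ≤ 0.45, so result = 1
(p2 -> p1): 0.45 > 0.39, so result = 0.39
((p2 -> p1) & p3) = min(0.39, 0.34) = 0.34
(p2 | ((p2 -> p1) & p3)) = max(0.45, 0.34) = 0.45
((~p3 -> ((~p3 -> (~p3 & p1)) & p2)) -> (p2 | ((p2 -> p1) & p3))): 1 > 0.45, so result = 0.45
(p3 & p1) = min(0.34, 0.39) = 0.34
(((~p3 -> ((~p3 -> (~p3 & p1)) & p2)) -> (p2 | ((p2 -> p1) & p3))) -> (p3 & p1)): 0.45 > 0.34, so result = 0.34

0.34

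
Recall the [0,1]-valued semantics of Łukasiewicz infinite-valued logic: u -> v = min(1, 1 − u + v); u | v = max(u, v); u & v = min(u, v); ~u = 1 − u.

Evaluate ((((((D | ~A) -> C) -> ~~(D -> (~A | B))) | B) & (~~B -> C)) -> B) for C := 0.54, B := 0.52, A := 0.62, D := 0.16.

0.52

~A: Łukasiewicz ¬ gives 1 − 0.62 = 0.38
(D | ~A) = max(0.16, 0.38) = 0.38
((D | ~A) -> C): min(1, 1 − 0.38 + 0.54) = 1
~A: Łukasiewicz ¬ gives 1 − 0.62 = 0.38
(~A | B) = max(0.38, 0.52) = 0.52
(D -> (~A | B)): min(1, 1 − 0.16 + 0.52) = 1
~(D -> (~A | B)): Łukasiewicz ¬ gives 1 − 1 = 0
~~(D -> (~A | B)): Łukasiewicz ¬ gives 1 − 0 = 1
(((D | ~A) -> C) -> ~~(D -> (~A | B))): min(1, 1 − 1 + 1) = 1
((((D | ~A) -> C) -> ~~(D -> (~A | B))) | B) = max(1, 0.52) = 1
~B: Łukasiewicz ¬ gives 1 − 0.52 = 0.48
~~B: Łukasiewicz ¬ gives 1 − 0.48 = 0.52
(~~B -> C): min(1, 1 − 0.52 + 0.54) = 1
(((((D | ~A) -> C) -> ~~(D -> (~A | B))) | B) & (~~B -> C)) = min(1, 1) = 1
((((((D | ~A) -> C) -> ~~(D -> (~A | B))) | B) & (~~B -> C)) -> B): min(1, 1 − 1 + 0.52) = 0.52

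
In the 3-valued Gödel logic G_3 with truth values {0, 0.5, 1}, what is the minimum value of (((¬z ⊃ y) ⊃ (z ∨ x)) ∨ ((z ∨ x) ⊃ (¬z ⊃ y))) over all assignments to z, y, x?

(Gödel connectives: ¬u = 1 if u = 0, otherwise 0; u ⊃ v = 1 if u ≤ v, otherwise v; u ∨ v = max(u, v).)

1.00

Every assignment gives 1. For instance at z = 0, y = 0, x = 0:
  ¬z: Gödel ¬ of 0 = 1 (operand is 0)
  (¬z ⊃ y): 1 > 0, so result = 0
  (z ∨ x) = max(0, 0) = 0
  ((¬z ⊃ y) ⊃ (z ∨ x)): 0 ≤ 0, so result = 1
  (z ∨ x) = max(0, 0) = 0
  ¬z: Gödel ¬ of 0 = 1 (operand is 0)
  (¬z ⊃ y): 1 > 0, so result = 0
  ((z ∨ x) ⊃ (¬z ⊃ y)): 0 ≤ 0, so result = 1
  (((¬z ⊃ y) ⊃ (z ∨ x)) ∨ ((z ∨ x) ⊃ (¬z ⊃ y))) = max(1, 1) = 1
All 27 assignments give value 1 — the formula is a G_3-tautology.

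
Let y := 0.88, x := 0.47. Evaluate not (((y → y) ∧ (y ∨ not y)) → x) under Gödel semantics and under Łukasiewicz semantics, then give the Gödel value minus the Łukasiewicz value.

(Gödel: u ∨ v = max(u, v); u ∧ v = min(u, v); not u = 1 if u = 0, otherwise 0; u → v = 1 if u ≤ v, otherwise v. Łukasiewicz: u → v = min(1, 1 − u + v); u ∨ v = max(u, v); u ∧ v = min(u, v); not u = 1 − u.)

Gödel evaluation:
  (y → y): 0.88 ≤ 0.88, so result = 1
  not y: Gödel ¬ of 0.88 = 0 (operand ≠ 0)
  (y ∨ not y) = max(0.88, 0) = 0.88
  ((y → y) ∧ (y ∨ not y)) = min(1, 0.88) = 0.88
  (((y → y) ∧ (y ∨ not y)) → x): 0.88 > 0.47, so result = 0.47
  not (((y → y) ∧ (y ∨ not y)) → x): Gödel ¬ of 0.47 = 0 (operand ≠ 0)
  Gödel value = 0
Łukasiewicz evaluation:
  (y → y): min(1, 1 − 0.88 + 0.88) = 1
  not y: Łukasiewicz ¬ gives 1 − 0.88 = 0.12
  (y ∨ not y) = max(0.88, 0.12) = 0.88
  ((y → y) ∧ (y ∨ not y)) = min(1, 0.88) = 0.88
  (((y → y) ∧ (y ∨ not y)) → x): min(1, 1 − 0.88 + 0.47) = 0.59
  not (((y → y) ∧ (y ∨ not y)) → x): Łukasiewicz ¬ gives 1 − 0.59 = 0.41
  Łukasiewicz value = 0.41
Difference: 0 − 0.41 = -0.41

-0.41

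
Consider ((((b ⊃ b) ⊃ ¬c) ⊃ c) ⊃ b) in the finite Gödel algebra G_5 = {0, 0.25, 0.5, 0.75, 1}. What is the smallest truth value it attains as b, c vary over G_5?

0.00

The minimum is attained at b = 0, c = 0.25:
  (b ⊃ b): 0 ≤ 0, so result = 1
  ¬c: Gödel ¬ of 0.25 = 0 (operand ≠ 0)
  ((b ⊃ b) ⊃ ¬c): 1 > 0, so result = 0
  (((b ⊃ b) ⊃ ¬c) ⊃ c): 0 ≤ 0.25, so result = 1
  ((((b ⊃ b) ⊃ ¬c) ⊃ c) ⊃ b): 1 > 0, so result = 0
Checking all 25 assignments confirms none give a value below 0.00.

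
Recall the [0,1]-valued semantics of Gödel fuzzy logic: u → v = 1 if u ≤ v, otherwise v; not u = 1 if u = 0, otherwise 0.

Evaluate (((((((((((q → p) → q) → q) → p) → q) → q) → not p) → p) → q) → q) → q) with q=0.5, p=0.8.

(q → p): 0.5 ≤ 0.8, so result = 1
((q → p) → q): 1 > 0.5, so result = 0.5
(((q → p) → q) → q): 0.5 ≤ 0.5, so result = 1
((((q → p) → q) → q) → p): 1 > 0.8, so result = 0.8
(((((q → p) → q) → q) → p) → q): 0.8 > 0.5, so result = 0.5
((((((q → p) → q) → q) → p) → q) → q): 0.5 ≤ 0.5, so result = 1
not p: Gödel ¬ of 0.8 = 0 (operand ≠ 0)
(((((((q → p) → q) → q) → p) → q) → q) → not p): 1 > 0, so result = 0
((((((((q → p) → q) → q) → p) → q) → q) → not p) → p): 0 ≤ 0.8, so result = 1
(((((((((q → p) → q) → q) → p) → q) → q) → not p) → p) → q): 1 > 0.5, so result = 0.5
((((((((((q → p) → q) → q) → p) → q) → q) → not p) → p) → q) → q): 0.5 ≤ 0.5, so result = 1
(((((((((((q → p) → q) → q) → p) → q) → q) → not p) → p) → q) → q) → q): 1 > 0.5, so result = 0.5

0.50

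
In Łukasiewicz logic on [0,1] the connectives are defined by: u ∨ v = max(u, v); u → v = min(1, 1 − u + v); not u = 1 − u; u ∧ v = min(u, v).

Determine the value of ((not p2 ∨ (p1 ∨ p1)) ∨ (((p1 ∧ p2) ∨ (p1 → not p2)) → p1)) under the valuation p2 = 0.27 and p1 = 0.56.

not p2: Łukasiewicz ¬ gives 1 − 0.27 = 0.73
(p1 ∨ p1) = max(0.56, 0.56) = 0.56
(not p2 ∨ (p1 ∨ p1)) = max(0.73, 0.56) = 0.73
(p1 ∧ p2) = min(0.56, 0.27) = 0.27
not p2: Łukasiewicz ¬ gives 1 − 0.27 = 0.73
(p1 → not p2): min(1, 1 − 0.56 + 0.73) = 1
((p1 ∧ p2) ∨ (p1 → not p2)) = max(0.27, 1) = 1
(((p1 ∧ p2) ∨ (p1 → not p2)) → p1): min(1, 1 − 1 + 0.56) = 0.56
((not p2 ∨ (p1 ∨ p1)) ∨ (((p1 ∧ p2) ∨ (p1 → not p2)) → p1)) = max(0.73, 0.56) = 0.73

0.73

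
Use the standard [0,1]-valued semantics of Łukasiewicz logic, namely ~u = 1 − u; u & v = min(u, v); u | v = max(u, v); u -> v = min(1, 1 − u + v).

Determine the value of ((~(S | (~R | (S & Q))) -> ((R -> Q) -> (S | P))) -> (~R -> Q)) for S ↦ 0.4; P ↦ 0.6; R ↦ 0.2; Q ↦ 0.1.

~R: Łukasiewicz ¬ gives 1 − 0.2 = 0.8
(S & Q) = min(0.4, 0.1) = 0.1
(~R | (S & Q)) = max(0.8, 0.1) = 0.8
(S | (~R | (S & Q))) = max(0.4, 0.8) = 0.8
~(S | (~R | (S & Q))): Łukasiewicz ¬ gives 1 − 0.8 = 0.2
(R -> Q): min(1, 1 − 0.2 + 0.1) = 0.9
(S | P) = max(0.4, 0.6) = 0.6
((R -> Q) -> (S | P)): min(1, 1 − 0.9 + 0.6) = 0.7
(~(S | (~R | (S & Q))) -> ((R -> Q) -> (S | P))): min(1, 1 − 0.2 + 0.7) = 1
~R: Łukasiewicz ¬ gives 1 − 0.2 = 0.8
(~R -> Q): min(1, 1 − 0.8 + 0.1) = 0.3
((~(S | (~R | (S & Q))) -> ((R -> Q) -> (S | P))) -> (~R -> Q)): min(1, 1 − 1 + 0.3) = 0.3

0.30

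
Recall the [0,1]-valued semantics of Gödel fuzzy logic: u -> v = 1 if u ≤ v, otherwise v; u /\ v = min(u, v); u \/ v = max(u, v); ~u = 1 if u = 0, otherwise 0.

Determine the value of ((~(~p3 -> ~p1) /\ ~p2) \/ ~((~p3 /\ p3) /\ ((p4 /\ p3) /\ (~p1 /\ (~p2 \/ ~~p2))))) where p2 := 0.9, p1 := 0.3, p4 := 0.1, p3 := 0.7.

~p3: Gödel ¬ of 0.7 = 0 (operand ≠ 0)
~p1: Gödel ¬ of 0.3 = 0 (operand ≠ 0)
(~p3 -> ~p1): 0 ≤ 0, so result = 1
~(~p3 -> ~p1): Gödel ¬ of 1 = 0 (operand ≠ 0)
~p2: Gödel ¬ of 0.9 = 0 (operand ≠ 0)
(~(~p3 -> ~p1) /\ ~p2) = min(0, 0) = 0
~p3: Gödel ¬ of 0.7 = 0 (operand ≠ 0)
(~p3 /\ p3) = min(0, 0.7) = 0
(p4 /\ p3) = min(0.1, 0.7) = 0.1
~p1: Gödel ¬ of 0.3 = 0 (operand ≠ 0)
~p2: Gödel ¬ of 0.9 = 0 (operand ≠ 0)
~p2: Gödel ¬ of 0.9 = 0 (operand ≠ 0)
~~p2: Gödel ¬ of 0 = 1 (operand is 0)
(~p2 \/ ~~p2) = max(0, 1) = 1
(~p1 /\ (~p2 \/ ~~p2)) = min(0, 1) = 0
((p4 /\ p3) /\ (~p1 /\ (~p2 \/ ~~p2))) = min(0.1, 0) = 0
((~p3 /\ p3) /\ ((p4 /\ p3) /\ (~p1 /\ (~p2 \/ ~~p2)))) = min(0, 0) = 0
~((~p3 /\ p3) /\ ((p4 /\ p3) /\ (~p1 /\ (~p2 \/ ~~p2)))): Gödel ¬ of 0 = 1 (operand is 0)
((~(~p3 -> ~p1) /\ ~p2) \/ ~((~p3 /\ p3) /\ ((p4 /\ p3) /\ (~p1 /\ (~p2 \/ ~~p2))))) = max(0, 1) = 1

1.00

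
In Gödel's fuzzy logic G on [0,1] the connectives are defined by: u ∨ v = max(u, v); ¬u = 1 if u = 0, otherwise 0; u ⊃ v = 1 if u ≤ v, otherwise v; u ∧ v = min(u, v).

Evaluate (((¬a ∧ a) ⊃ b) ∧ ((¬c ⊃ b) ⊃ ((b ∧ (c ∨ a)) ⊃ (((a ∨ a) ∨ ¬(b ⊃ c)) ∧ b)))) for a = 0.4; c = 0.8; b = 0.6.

0.40

¬a: Gödel ¬ of 0.4 = 0 (operand ≠ 0)
(¬a ∧ a) = min(0, 0.4) = 0
((¬a ∧ a) ⊃ b): 0 ≤ 0.6, so result = 1
¬c: Gödel ¬ of 0.8 = 0 (operand ≠ 0)
(¬c ⊃ b): 0 ≤ 0.6, so result = 1
(c ∨ a) = max(0.8, 0.4) = 0.8
(b ∧ (c ∨ a)) = min(0.6, 0.8) = 0.6
(a ∨ a) = max(0.4, 0.4) = 0.4
(b ⊃ c): 0.6 ≤ 0.8, so result = 1
¬(b ⊃ c): Gödel ¬ of 1 = 0 (operand ≠ 0)
((a ∨ a) ∨ ¬(b ⊃ c)) = max(0.4, 0) = 0.4
(((a ∨ a) ∨ ¬(b ⊃ c)) ∧ b) = min(0.4, 0.6) = 0.4
((b ∧ (c ∨ a)) ⊃ (((a ∨ a) ∨ ¬(b ⊃ c)) ∧ b)): 0.6 > 0.4, so result = 0.4
((¬c ⊃ b) ⊃ ((b ∧ (c ∨ a)) ⊃ (((a ∨ a) ∨ ¬(b ⊃ c)) ∧ b))): 1 > 0.4, so result = 0.4
(((¬a ∧ a) ⊃ b) ∧ ((¬c ⊃ b) ⊃ ((b ∧ (c ∨ a)) ⊃ (((a ∨ a) ∨ ¬(b ⊃ c)) ∧ b)))) = min(1, 0.4) = 0.4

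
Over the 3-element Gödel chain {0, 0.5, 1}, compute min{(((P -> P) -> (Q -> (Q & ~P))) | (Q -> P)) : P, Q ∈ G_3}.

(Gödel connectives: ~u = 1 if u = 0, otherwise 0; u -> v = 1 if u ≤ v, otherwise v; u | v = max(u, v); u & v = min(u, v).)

The minimum is attained at P = 0.5, Q = 1:
  (P -> P): 0.5 ≤ 0.5, so result = 1
  ~P: Gödel ¬ of 0.5 = 0 (operand ≠ 0)
  (Q & ~P) = min(1, 0) = 0
  (Q -> (Q & ~P)): 1 > 0, so result = 0
  ((P -> P) -> (Q -> (Q & ~P))): 1 > 0, so result = 0
  (Q -> P): 1 > 0.5, so result = 0.5
  (((P -> P) -> (Q -> (Q & ~P))) | (Q -> P)) = max(0, 0.5) = 0.5
Checking all 9 assignments confirms none give a value below 0.50.

0.50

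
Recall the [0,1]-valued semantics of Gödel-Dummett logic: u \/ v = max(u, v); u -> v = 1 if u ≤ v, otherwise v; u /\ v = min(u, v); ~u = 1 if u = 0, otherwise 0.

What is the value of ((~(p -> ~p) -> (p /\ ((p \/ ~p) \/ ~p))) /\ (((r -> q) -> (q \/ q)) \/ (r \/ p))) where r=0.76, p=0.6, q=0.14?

0.60

~p: Gödel ¬ of 0.6 = 0 (operand ≠ 0)
(p -> ~p): 0.6 > 0, so result = 0
~(p -> ~p): Gödel ¬ of 0 = 1 (operand is 0)
~p: Gödel ¬ of 0.6 = 0 (operand ≠ 0)
(p \/ ~p) = max(0.6, 0) = 0.6
~p: Gödel ¬ of 0.6 = 0 (operand ≠ 0)
((p \/ ~p) \/ ~p) = max(0.6, 0) = 0.6
(p /\ ((p \/ ~p) \/ ~p)) = min(0.6, 0.6) = 0.6
(~(p -> ~p) -> (p /\ ((p \/ ~p) \/ ~p))): 1 > 0.6, so result = 0.6
(r -> q): 0.76 > 0.14, so result = 0.14
(q \/ q) = max(0.14, 0.14) = 0.14
((r -> q) -> (q \/ q)): 0.14 ≤ 0.14, so result = 1
(r \/ p) = max(0.76, 0.6) = 0.76
(((r -> q) -> (q \/ q)) \/ (r \/ p)) = max(1, 0.76) = 1
((~(p -> ~p) -> (p /\ ((p \/ ~p) \/ ~p))) /\ (((r -> q) -> (q \/ q)) \/ (r \/ p))) = min(0.6, 1) = 0.6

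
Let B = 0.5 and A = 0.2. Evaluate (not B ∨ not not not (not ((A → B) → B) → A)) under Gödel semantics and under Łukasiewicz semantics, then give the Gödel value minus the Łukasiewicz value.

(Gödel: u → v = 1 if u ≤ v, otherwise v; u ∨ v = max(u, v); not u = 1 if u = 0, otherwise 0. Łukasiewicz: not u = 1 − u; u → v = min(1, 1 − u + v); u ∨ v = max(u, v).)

-0.50

Gödel evaluation:
  not B: Gödel ¬ of 0.5 = 0 (operand ≠ 0)
  (A → B): 0.2 ≤ 0.5, so result = 1
  ((A → B) → B): 1 > 0.5, so result = 0.5
  not ((A → B) → B): Gödel ¬ of 0.5 = 0 (operand ≠ 0)
  (not ((A → B) → B) → A): 0 ≤ 0.2, so result = 1
  not (not ((A → B) → B) → A): Gödel ¬ of 1 = 0 (operand ≠ 0)
  not not (not ((A → B) → B) → A): Gödel ¬ of 0 = 1 (operand is 0)
  not not not (not ((A → B) → B) → A): Gödel ¬ of 1 = 0 (operand ≠ 0)
  (not B ∨ not not not (not ((A → B) → B) → A)) = max(0, 0) = 0
  Gödel value = 0
Łukasiewicz evaluation:
  not B: Łukasiewicz ¬ gives 1 − 0.5 = 0.5
  (A → B): min(1, 1 − 0.2 + 0.5) = 1
  ((A → B) → B): min(1, 1 − 1 + 0.5) = 0.5
  not ((A → B) → B): Łukasiewicz ¬ gives 1 − 0.5 = 0.5
  (not ((A → B) → B) → A): min(1, 1 − 0.5 + 0.2) = 0.7
  not (not ((A → B) → B) → A): Łukasiewicz ¬ gives 1 − 0.7 = 0.3
  not not (not ((A → B) → B) → A): Łukasiewicz ¬ gives 1 − 0.3 = 0.7
  not not not (not ((A → B) → B) → A): Łukasiewicz ¬ gives 1 − 0.7 = 0.3
  (not B ∨ not not not (not ((A → B) → B) → A)) = max(0.5, 0.3) = 0.5
  Łukasiewicz value = 0.5
Difference: 0 − 0.5 = -0.50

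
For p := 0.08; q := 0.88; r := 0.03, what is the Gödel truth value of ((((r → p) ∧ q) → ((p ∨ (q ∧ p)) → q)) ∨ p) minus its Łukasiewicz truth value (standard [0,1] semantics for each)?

Gödel evaluation:
  (r → p): 0.03 ≤ 0.08, so result = 1
  ((r → p) ∧ q) = min(1, 0.88) = 0.88
  (q ∧ p) = min(0.88, 0.08) = 0.08
  (p ∨ (q ∧ p)) = max(0.08, 0.08) = 0.08
  ((p ∨ (q ∧ p)) → q): 0.08 ≤ 0.88, so result = 1
  (((r → p) ∧ q) → ((p ∨ (q ∧ p)) → q)): 0.88 ≤ 1, so result = 1
  ((((r → p) ∧ q) → ((p ∨ (q ∧ p)) → q)) ∨ p) = max(1, 0.08) = 1
  Gödel value = 1
Łukasiewicz evaluation:
  (r → p): min(1, 1 − 0.03 + 0.08) = 1
  ((r → p) ∧ q) = min(1, 0.88) = 0.88
  (q ∧ p) = min(0.88, 0.08) = 0.08
  (p ∨ (q ∧ p)) = max(0.08, 0.08) = 0.08
  ((p ∨ (q ∧ p)) → q): min(1, 1 − 0.08 + 0.88) = 1
  (((r → p) ∧ q) → ((p ∨ (q ∧ p)) → q)): min(1, 1 − 0.88 + 1) = 1
  ((((r → p) ∧ q) → ((p ∨ (q ∧ p)) → q)) ∨ p) = max(1, 0.08) = 1
  Łukasiewicz value = 1
Difference: 1 − 1 = 0.00

0.00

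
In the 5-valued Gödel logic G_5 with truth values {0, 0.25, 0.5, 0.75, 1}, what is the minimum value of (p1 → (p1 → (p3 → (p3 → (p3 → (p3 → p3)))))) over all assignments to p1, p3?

1.00

Every assignment gives 1. For instance at p1 = 0, p3 = 0:
  (p3 → p3): 0 ≤ 0, so result = 1
  (p3 → (p3 → p3)): 0 ≤ 1, so result = 1
  (p3 → (p3 → (p3 → p3))): 0 ≤ 1, so result = 1
  (p3 → (p3 → (p3 → (p3 → p3)))): 0 ≤ 1, so result = 1
  (p1 → (p3 → (p3 → (p3 → (p3 → p3))))): 0 ≤ 1, so result = 1
  (p1 → (p1 → (p3 → (p3 → (p3 → (p3 → p3)))))): 0 ≤ 1, so result = 1
All 25 assignments give value 1 — the formula is a G_5-tautology.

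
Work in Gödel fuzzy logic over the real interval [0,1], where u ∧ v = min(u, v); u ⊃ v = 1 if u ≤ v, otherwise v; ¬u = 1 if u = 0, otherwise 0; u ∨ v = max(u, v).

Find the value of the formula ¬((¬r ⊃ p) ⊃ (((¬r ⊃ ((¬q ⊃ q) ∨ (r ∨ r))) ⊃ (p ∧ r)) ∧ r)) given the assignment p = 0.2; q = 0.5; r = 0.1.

0.00

¬r: Gödel ¬ of 0.1 = 0 (operand ≠ 0)
(¬r ⊃ p): 0 ≤ 0.2, so result = 1
¬r: Gödel ¬ of 0.1 = 0 (operand ≠ 0)
¬q: Gödel ¬ of 0.5 = 0 (operand ≠ 0)
(¬q ⊃ q): 0 ≤ 0.5, so result = 1
(r ∨ r) = max(0.1, 0.1) = 0.1
((¬q ⊃ q) ∨ (r ∨ r)) = max(1, 0.1) = 1
(¬r ⊃ ((¬q ⊃ q) ∨ (r ∨ r))): 0 ≤ 1, so result = 1
(p ∧ r) = min(0.2, 0.1) = 0.1
((¬r ⊃ ((¬q ⊃ q) ∨ (r ∨ r))) ⊃ (p ∧ r)): 1 > 0.1, so result = 0.1
(((¬r ⊃ ((¬q ⊃ q) ∨ (r ∨ r))) ⊃ (p ∧ r)) ∧ r) = min(0.1, 0.1) = 0.1
((¬r ⊃ p) ⊃ (((¬r ⊃ ((¬q ⊃ q) ∨ (r ∨ r))) ⊃ (p ∧ r)) ∧ r)): 1 > 0.1, so result = 0.1
¬((¬r ⊃ p) ⊃ (((¬r ⊃ ((¬q ⊃ q) ∨ (r ∨ r))) ⊃ (p ∧ r)) ∧ r)): Gödel ¬ of 0.1 = 0 (operand ≠ 0)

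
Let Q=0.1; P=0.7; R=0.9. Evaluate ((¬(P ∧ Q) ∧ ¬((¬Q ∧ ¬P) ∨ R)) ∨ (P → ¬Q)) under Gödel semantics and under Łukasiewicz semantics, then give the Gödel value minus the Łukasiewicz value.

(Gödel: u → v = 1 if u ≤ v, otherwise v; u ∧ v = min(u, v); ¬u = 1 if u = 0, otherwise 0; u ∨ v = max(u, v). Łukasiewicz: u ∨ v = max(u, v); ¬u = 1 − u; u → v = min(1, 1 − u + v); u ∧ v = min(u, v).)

Gödel evaluation:
  (P ∧ Q) = min(0.7, 0.1) = 0.1
  ¬(P ∧ Q): Gödel ¬ of 0.1 = 0 (operand ≠ 0)
  ¬Q: Gödel ¬ of 0.1 = 0 (operand ≠ 0)
  ¬P: Gödel ¬ of 0.7 = 0 (operand ≠ 0)
  (¬Q ∧ ¬P) = min(0, 0) = 0
  ((¬Q ∧ ¬P) ∨ R) = max(0, 0.9) = 0.9
  ¬((¬Q ∧ ¬P) ∨ R): Gödel ¬ of 0.9 = 0 (operand ≠ 0)
  (¬(P ∧ Q) ∧ ¬((¬Q ∧ ¬P) ∨ R)) = min(0, 0) = 0
  ¬Q: Gödel ¬ of 0.1 = 0 (operand ≠ 0)
  (P → ¬Q): 0.7 > 0, so result = 0
  ((¬(P ∧ Q) ∧ ¬((¬Q ∧ ¬P) ∨ R)) ∨ (P → ¬Q)) = max(0, 0) = 0
  Gödel value = 0
Łukasiewicz evaluation:
  (P ∧ Q) = min(0.7, 0.1) = 0.1
  ¬(P ∧ Q): Łukasiewicz ¬ gives 1 − 0.1 = 0.9
  ¬Q: Łukasiewicz ¬ gives 1 − 0.1 = 0.9
  ¬P: Łukasiewicz ¬ gives 1 − 0.7 = 0.3
  (¬Q ∧ ¬P) = min(0.9, 0.3) = 0.3
  ((¬Q ∧ ¬P) ∨ R) = max(0.3, 0.9) = 0.9
  ¬((¬Q ∧ ¬P) ∨ R): Łukasiewicz ¬ gives 1 − 0.9 = 0.1
  (¬(P ∧ Q) ∧ ¬((¬Q ∧ ¬P) ∨ R)) = min(0.9, 0.1) = 0.1
  ¬Q: Łukasiewicz ¬ gives 1 − 0.1 = 0.9
  (P → ¬Q): min(1, 1 − 0.7 + 0.9) = 1
  ((¬(P ∧ Q) ∧ ¬((¬Q ∧ ¬P) ∨ R)) ∨ (P → ¬Q)) = max(0.1, 1) = 1
  Łukasiewicz value = 1
Difference: 0 − 1 = -1.00

-1.00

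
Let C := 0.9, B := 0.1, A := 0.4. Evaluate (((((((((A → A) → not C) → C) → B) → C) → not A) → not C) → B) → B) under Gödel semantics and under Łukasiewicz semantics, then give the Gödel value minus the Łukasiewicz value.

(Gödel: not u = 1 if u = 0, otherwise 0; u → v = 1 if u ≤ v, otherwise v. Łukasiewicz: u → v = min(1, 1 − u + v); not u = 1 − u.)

0.50

Gödel evaluation:
  (A → A): 0.4 ≤ 0.4, so result = 1
  not C: Gödel ¬ of 0.9 = 0 (operand ≠ 0)
  ((A → A) → not C): 1 > 0, so result = 0
  (((A → A) → not C) → C): 0 ≤ 0.9, so result = 1
  ((((A → A) → not C) → C) → B): 1 > 0.1, so result = 0.1
  (((((A → A) → not C) → C) → B) → C): 0.1 ≤ 0.9, so result = 1
  not A: Gödel ¬ of 0.4 = 0 (operand ≠ 0)
  ((((((A → A) → not C) → C) → B) → C) → not A): 1 > 0, so result = 0
  not C: Gödel ¬ of 0.9 = 0 (operand ≠ 0)
  (((((((A → A) → not C) → C) → B) → C) → not A) → not C): 0 ≤ 0, so result = 1
  ((((((((A → A) → not C) → C) → B) → C) → not A) → not C) → B): 1 > 0.1, so result = 0.1
  (((((((((A → A) → not C) → C) → B) → C) → not A) → not C) → B) → B): 0.1 ≤ 0.1, so result = 1
  Gödel value = 1
Łukasiewicz evaluation:
  (A → A): min(1, 1 − 0.4 + 0.4) = 1
  not C: Łukasiewicz ¬ gives 1 − 0.9 = 0.1
  ((A → A) → not C): min(1, 1 − 1 + 0.1) = 0.1
  (((A → A) → not C) → C): min(1, 1 − 0.1 + 0.9) = 1
  ((((A → A) → not C) → C) → B): min(1, 1 − 1 + 0.1) = 0.1
  (((((A → A) → not C) → C) → B) → C): min(1, 1 − 0.1 + 0.9) = 1
  not A: Łukasiewicz ¬ gives 1 − 0.4 = 0.6
  ((((((A → A) → not C) → C) → B) → C) → not A): min(1, 1 − 1 + 0.6) = 0.6
  not C: Łukasiewicz ¬ gives 1 − 0.9 = 0.1
  (((((((A → A) → not C) → C) → B) → C) → not A) → not C): min(1, 1 − 0.6 + 0.1) = 0.5
  ((((((((A → A) → not C) → C) → B) → C) → not A) → not C) → B): min(1, 1 − 0.5 + 0.1) = 0.6
  (((((((((A → A) → not C) → C) → B) → C) → not A) → not C) → B) → B): min(1, 1 − 0.6 + 0.1) = 0.5
  Łukasiewicz value = 0.5
Difference: 1 − 0.5 = 0.50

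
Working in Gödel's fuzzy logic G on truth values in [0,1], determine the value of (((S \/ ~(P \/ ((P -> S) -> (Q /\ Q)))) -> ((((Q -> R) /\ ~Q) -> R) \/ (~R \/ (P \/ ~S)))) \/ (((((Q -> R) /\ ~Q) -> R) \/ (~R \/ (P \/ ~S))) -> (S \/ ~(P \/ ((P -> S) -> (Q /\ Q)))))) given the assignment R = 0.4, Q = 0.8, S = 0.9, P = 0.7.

(P -> S): 0.7 ≤ 0.9, so result = 1
(Q /\ Q) = min(0.8, 0.8) = 0.8
((P -> S) -> (Q /\ Q)): 1 > 0.8, so result = 0.8
(P \/ ((P -> S) -> (Q /\ Q))) = max(0.7, 0.8) = 0.8
~(P \/ ((P -> S) -> (Q /\ Q))): Gödel ¬ of 0.8 = 0 (operand ≠ 0)
(S \/ ~(P \/ ((P -> S) -> (Q /\ Q)))) = max(0.9, 0) = 0.9
(Q -> R): 0.8 > 0.4, so result = 0.4
~Q: Gödel ¬ of 0.8 = 0 (operand ≠ 0)
((Q -> R) /\ ~Q) = min(0.4, 0) = 0
(((Q -> R) /\ ~Q) -> R): 0 ≤ 0.4, so result = 1
~R: Gödel ¬ of 0.4 = 0 (operand ≠ 0)
~S: Gödel ¬ of 0.9 = 0 (operand ≠ 0)
(P \/ ~S) = max(0.7, 0) = 0.7
(~R \/ (P \/ ~S)) = max(0, 0.7) = 0.7
((((Q -> R) /\ ~Q) -> R) \/ (~R \/ (P \/ ~S))) = max(1, 0.7) = 1
((S \/ ~(P \/ ((P -> S) -> (Q /\ Q)))) -> ((((Q -> R) /\ ~Q) -> R) \/ (~R \/ (P \/ ~S)))): 0.9 ≤ 1, so result = 1
(Q -> R): 0.8 > 0.4, so result = 0.4
~Q: Gödel ¬ of 0.8 = 0 (operand ≠ 0)
((Q -> R) /\ ~Q) = min(0.4, 0) = 0
(((Q -> R) /\ ~Q) -> R): 0 ≤ 0.4, so result = 1
~R: Gödel ¬ of 0.4 = 0 (operand ≠ 0)
~S: Gödel ¬ of 0.9 = 0 (operand ≠ 0)
(P \/ ~S) = max(0.7, 0) = 0.7
(~R \/ (P \/ ~S)) = max(0, 0.7) = 0.7
((((Q -> R) /\ ~Q) -> R) \/ (~R \/ (P \/ ~S))) = max(1, 0.7) = 1
(P -> S): 0.7 ≤ 0.9, so result = 1
(Q /\ Q) = min(0.8, 0.8) = 0.8
((P -> S) -> (Q /\ Q)): 1 > 0.8, so result = 0.8
(P \/ ((P -> S) -> (Q /\ Q))) = max(0.7, 0.8) = 0.8
~(P \/ ((P -> S) -> (Q /\ Q))): Gödel ¬ of 0.8 = 0 (operand ≠ 0)
(S \/ ~(P \/ ((P -> S) -> (Q /\ Q)))) = max(0.9, 0) = 0.9
(((((Q -> R) /\ ~Q) -> R) \/ (~R \/ (P \/ ~S))) -> (S \/ ~(P \/ ((P -> S) -> (Q /\ Q))))): 1 > 0.9, so result = 0.9
(((S \/ ~(P \/ ((P -> S) -> (Q /\ Q)))) -> ((((Q -> R) /\ ~Q) -> R) \/ (~R \/ (P \/ ~S)))) \/ (((((Q -> R) /\ ~Q) -> R) \/ (~R \/ (P \/ ~S))) -> (S \/ ~(P \/ ((P -> S) -> (Q /\ Q)))))) = max(1, 0.9) = 1

1.00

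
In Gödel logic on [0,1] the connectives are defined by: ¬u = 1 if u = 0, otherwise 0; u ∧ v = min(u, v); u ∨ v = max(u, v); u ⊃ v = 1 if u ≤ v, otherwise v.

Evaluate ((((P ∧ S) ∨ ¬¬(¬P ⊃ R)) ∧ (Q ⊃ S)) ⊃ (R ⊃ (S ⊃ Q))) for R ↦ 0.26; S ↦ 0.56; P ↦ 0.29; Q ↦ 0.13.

(P ∧ S) = min(0.29, 0.56) = 0.29
¬P: Gödel ¬ of 0.29 = 0 (operand ≠ 0)
(¬P ⊃ R): 0 ≤ 0.26, so result = 1
¬(¬P ⊃ R): Gödel ¬ of 1 = 0 (operand ≠ 0)
¬¬(¬P ⊃ R): Gödel ¬ of 0 = 1 (operand is 0)
((P ∧ S) ∨ ¬¬(¬P ⊃ R)) = max(0.29, 1) = 1
(Q ⊃ S): 0.13 ≤ 0.56, so result = 1
(((P ∧ S) ∨ ¬¬(¬P ⊃ R)) ∧ (Q ⊃ S)) = min(1, 1) = 1
(S ⊃ Q): 0.56 > 0.13, so result = 0.13
(R ⊃ (S ⊃ Q)): 0.26 > 0.13, so result = 0.13
((((P ∧ S) ∨ ¬¬(¬P ⊃ R)) ∧ (Q ⊃ S)) ⊃ (R ⊃ (S ⊃ Q))): 1 > 0.13, so result = 0.13

0.13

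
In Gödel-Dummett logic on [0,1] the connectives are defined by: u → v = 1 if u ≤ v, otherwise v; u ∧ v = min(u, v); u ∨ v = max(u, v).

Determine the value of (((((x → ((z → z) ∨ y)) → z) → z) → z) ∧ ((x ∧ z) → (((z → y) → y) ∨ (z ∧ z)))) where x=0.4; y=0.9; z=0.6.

0.60

(z → z): 0.6 ≤ 0.6, so result = 1
((z → z) ∨ y) = max(1, 0.9) = 1
(x → ((z → z) ∨ y)): 0.4 ≤ 1, so result = 1
((x → ((z → z) ∨ y)) → z): 1 > 0.6, so result = 0.6
(((x → ((z → z) ∨ y)) → z) → z): 0.6 ≤ 0.6, so result = 1
((((x → ((z → z) ∨ y)) → z) → z) → z): 1 > 0.6, so result = 0.6
(x ∧ z) = min(0.4, 0.6) = 0.4
(z → y): 0.6 ≤ 0.9, so result = 1
((z → y) → y): 1 > 0.9, so result = 0.9
(z ∧ z) = min(0.6, 0.6) = 0.6
(((z → y) → y) ∨ (z ∧ z)) = max(0.9, 0.6) = 0.9
((x ∧ z) → (((z → y) → y) ∨ (z ∧ z))): 0.4 ≤ 0.9, so result = 1
(((((x → ((z → z) ∨ y)) → z) → z) → z) ∧ ((x ∧ z) → (((z → y) → y) ∨ (z ∧ z)))) = min(0.6, 1) = 0.6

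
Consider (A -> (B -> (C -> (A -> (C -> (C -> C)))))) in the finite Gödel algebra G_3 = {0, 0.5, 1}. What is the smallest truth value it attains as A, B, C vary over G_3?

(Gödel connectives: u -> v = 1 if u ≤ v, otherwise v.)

Every assignment gives 1. For instance at A = 0, B = 0, C = 0:
  (C -> C): 0 ≤ 0, so result = 1
  (C -> (C -> C)): 0 ≤ 1, so result = 1
  (A -> (C -> (C -> C))): 0 ≤ 1, so result = 1
  (C -> (A -> (C -> (C -> C)))): 0 ≤ 1, so result = 1
  (B -> (C -> (A -> (C -> (C -> C))))): 0 ≤ 1, so result = 1
  (A -> (B -> (C -> (A -> (C -> (C -> C)))))): 0 ≤ 1, so result = 1
All 27 assignments give value 1 — the formula is a G_3-tautology.

1.00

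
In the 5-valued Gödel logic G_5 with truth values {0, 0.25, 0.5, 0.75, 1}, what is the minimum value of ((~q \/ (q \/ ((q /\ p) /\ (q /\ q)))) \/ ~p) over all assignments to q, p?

The minimum is attained at q = 0.25, p = 0.25:
  ~q: Gödel ¬ of 0.25 = 0 (operand ≠ 0)
  (q /\ p) = min(0.25, 0.25) = 0.25
  (q /\ q) = min(0.25, 0.25) = 0.25
  ((q /\ p) /\ (q /\ q)) = min(0.25, 0.25) = 0.25
  (q \/ ((q /\ p) /\ (q /\ q))) = max(0.25, 0.25) = 0.25
  (~q \/ (q \/ ((q /\ p) /\ (q /\ q)))) = max(0, 0.25) = 0.25
  ~p: Gödel ¬ of 0.25 = 0 (operand ≠ 0)
  ((~q \/ (q \/ ((q /\ p) /\ (q /\ q)))) \/ ~p) = max(0.25, 0) = 0.25
Checking all 25 assignments confirms none give a value below 0.25.

0.25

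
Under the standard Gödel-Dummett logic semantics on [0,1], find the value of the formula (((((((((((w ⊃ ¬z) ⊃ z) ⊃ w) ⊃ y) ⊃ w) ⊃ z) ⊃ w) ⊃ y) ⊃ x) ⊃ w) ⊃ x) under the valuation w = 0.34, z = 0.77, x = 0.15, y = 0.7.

¬z: Gödel ¬ of 0.77 = 0 (operand ≠ 0)
(w ⊃ ¬z): 0.34 > 0, so result = 0
((w ⊃ ¬z) ⊃ z): 0 ≤ 0.77, so result = 1
(((w ⊃ ¬z) ⊃ z) ⊃ w): 1 > 0.34, so result = 0.34
((((w ⊃ ¬z) ⊃ z) ⊃ w) ⊃ y): 0.34 ≤ 0.7, so result = 1
(((((w ⊃ ¬z) ⊃ z) ⊃ w) ⊃ y) ⊃ w): 1 > 0.34, so result = 0.34
((((((w ⊃ ¬z) ⊃ z) ⊃ w) ⊃ y) ⊃ w) ⊃ z): 0.34 ≤ 0.77, so result = 1
(((((((w ⊃ ¬z) ⊃ z) ⊃ w) ⊃ y) ⊃ w) ⊃ z) ⊃ w): 1 > 0.34, so result = 0.34
((((((((w ⊃ ¬z) ⊃ z) ⊃ w) ⊃ y) ⊃ w) ⊃ z) ⊃ w) ⊃ y): 0.34 ≤ 0.7, so result = 1
(((((((((w ⊃ ¬z) ⊃ z) ⊃ w) ⊃ y) ⊃ w) ⊃ z) ⊃ w) ⊃ y) ⊃ x): 1 > 0.15, so result = 0.15
((((((((((w ⊃ ¬z) ⊃ z) ⊃ w) ⊃ y) ⊃ w) ⊃ z) ⊃ w) ⊃ y) ⊃ x) ⊃ w): 0.15 ≤ 0.34, so result = 1
(((((((((((w ⊃ ¬z) ⊃ z) ⊃ w) ⊃ y) ⊃ w) ⊃ z) ⊃ w) ⊃ y) ⊃ x) ⊃ w) ⊃ x): 1 > 0.15, so result = 0.15

0.15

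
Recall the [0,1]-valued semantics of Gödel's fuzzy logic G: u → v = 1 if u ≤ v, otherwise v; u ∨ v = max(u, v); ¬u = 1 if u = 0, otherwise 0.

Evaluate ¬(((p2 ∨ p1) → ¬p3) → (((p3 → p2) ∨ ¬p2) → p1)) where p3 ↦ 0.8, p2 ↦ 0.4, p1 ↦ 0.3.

(p2 ∨ p1) = max(0.4, 0.3) = 0.4
¬p3: Gödel ¬ of 0.8 = 0 (operand ≠ 0)
((p2 ∨ p1) → ¬p3): 0.4 > 0, so result = 0
(p3 → p2): 0.8 > 0.4, so result = 0.4
¬p2: Gödel ¬ of 0.4 = 0 (operand ≠ 0)
((p3 → p2) ∨ ¬p2) = max(0.4, 0) = 0.4
(((p3 → p2) ∨ ¬p2) → p1): 0.4 > 0.3, so result = 0.3
(((p2 ∨ p1) → ¬p3) → (((p3 → p2) ∨ ¬p2) → p1)): 0 ≤ 0.3, so result = 1
¬(((p2 ∨ p1) → ¬p3) → (((p3 → p2) ∨ ¬p2) → p1)): Gödel ¬ of 1 = 0 (operand ≠ 0)

0.00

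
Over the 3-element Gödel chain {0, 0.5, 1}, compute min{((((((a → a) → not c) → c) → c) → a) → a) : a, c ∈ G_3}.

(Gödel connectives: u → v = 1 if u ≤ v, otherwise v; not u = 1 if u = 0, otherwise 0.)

The minimum is attained at a = 0.5, c = 0.5:
  (a → a): 0.5 ≤ 0.5, so result = 1
  not c: Gödel ¬ of 0.5 = 0 (operand ≠ 0)
  ((a → a) → not c): 1 > 0, so result = 0
  (((a → a) → not c) → c): 0 ≤ 0.5, so result = 1
  ((((a → a) → not c) → c) → c): 1 > 0.5, so result = 0.5
  (((((a → a) → not c) → c) → c) → a): 0.5 ≤ 0.5, so result = 1
  ((((((a → a) → not c) → c) → c) → a) → a): 1 > 0.5, so result = 0.5
Checking all 9 assignments confirms none give a value below 0.50.

0.50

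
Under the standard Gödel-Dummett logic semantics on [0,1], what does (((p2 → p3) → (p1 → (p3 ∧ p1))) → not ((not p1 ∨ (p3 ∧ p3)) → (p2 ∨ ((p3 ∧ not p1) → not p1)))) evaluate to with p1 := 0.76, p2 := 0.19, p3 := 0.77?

0.00

(p2 → p3): 0.19 ≤ 0.77, so result = 1
(p3 ∧ p1) = min(0.77, 0.76) = 0.76
(p1 → (p3 ∧ p1)): 0.76 ≤ 0.76, so result = 1
((p2 → p3) → (p1 → (p3 ∧ p1))): 1 ≤ 1, so result = 1
not p1: Gödel ¬ of 0.76 = 0 (operand ≠ 0)
(p3 ∧ p3) = min(0.77, 0.77) = 0.77
(not p1 ∨ (p3 ∧ p3)) = max(0, 0.77) = 0.77
not p1: Gödel ¬ of 0.76 = 0 (operand ≠ 0)
(p3 ∧ not p1) = min(0.77, 0) = 0
not p1: Gödel ¬ of 0.76 = 0 (operand ≠ 0)
((p3 ∧ not p1) → not p1): 0 ≤ 0, so result = 1
(p2 ∨ ((p3 ∧ not p1) → not p1)) = max(0.19, 1) = 1
((not p1 ∨ (p3 ∧ p3)) → (p2 ∨ ((p3 ∧ not p1) → not p1))): 0.77 ≤ 1, so result = 1
not ((not p1 ∨ (p3 ∧ p3)) → (p2 ∨ ((p3 ∧ not p1) → not p1))): Gödel ¬ of 1 = 0 (operand ≠ 0)
(((p2 → p3) → (p1 → (p3 ∧ p1))) → not ((not p1 ∨ (p3 ∧ p3)) → (p2 ∨ ((p3 ∧ not p1) → not p1)))): 1 > 0, so result = 0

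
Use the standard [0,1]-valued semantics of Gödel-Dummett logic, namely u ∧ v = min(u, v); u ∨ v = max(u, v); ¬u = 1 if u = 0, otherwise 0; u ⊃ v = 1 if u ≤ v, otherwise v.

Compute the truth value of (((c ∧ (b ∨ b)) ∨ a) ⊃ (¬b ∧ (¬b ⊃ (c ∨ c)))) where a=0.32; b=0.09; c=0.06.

(b ∨ b) = max(0.09, 0.09) = 0.09
(c ∧ (b ∨ b)) = min(0.06, 0.09) = 0.06
((c ∧ (b ∨ b)) ∨ a) = max(0.06, 0.32) = 0.32
¬b: Gödel ¬ of 0.09 = 0 (operand ≠ 0)
¬b: Gödel ¬ of 0.09 = 0 (operand ≠ 0)
(c ∨ c) = max(0.06, 0.06) = 0.06
(¬b ⊃ (c ∨ c)): 0 ≤ 0.06, so result = 1
(¬b ∧ (¬b ⊃ (c ∨ c))) = min(0, 1) = 0
(((c ∧ (b ∨ b)) ∨ a) ⊃ (¬b ∧ (¬b ⊃ (c ∨ c)))): 0.32 > 0, so result = 0

0.00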